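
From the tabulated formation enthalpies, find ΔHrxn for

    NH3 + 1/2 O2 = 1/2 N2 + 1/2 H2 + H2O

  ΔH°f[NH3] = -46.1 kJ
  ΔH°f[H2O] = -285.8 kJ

ΔHrxn = -239.7 kJ

Products: 1/2·(+0.0) + 1/2·(+0.0) + 1·(-285.8) = -285.8
Reactants: 1·(-46.1) + 1/2·(+0.0) = -46.1
ΔHrxn = (-285.8) − (-46.1) = -239.7 kJ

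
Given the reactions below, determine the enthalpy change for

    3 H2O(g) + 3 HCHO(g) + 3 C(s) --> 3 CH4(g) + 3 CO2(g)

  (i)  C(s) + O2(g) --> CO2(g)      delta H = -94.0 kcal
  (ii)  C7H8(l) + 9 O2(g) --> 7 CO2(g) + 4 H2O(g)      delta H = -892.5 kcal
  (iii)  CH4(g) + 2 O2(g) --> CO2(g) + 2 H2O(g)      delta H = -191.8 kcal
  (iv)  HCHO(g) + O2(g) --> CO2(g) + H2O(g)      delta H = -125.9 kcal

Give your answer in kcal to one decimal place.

delta H = -84.3 kcal

(i) × 3: (3)·(-94.0) = -282.0 kcal
(ii): not needed.
(iii) reversed and × 3: (-3)·(-191.8) = +575.4 kcal
(iv) × 3: (3)·(-125.9) = -377.7 kcal
delta H = (-282.0) + (+575.4) + (-377.7) = -84.3 kcal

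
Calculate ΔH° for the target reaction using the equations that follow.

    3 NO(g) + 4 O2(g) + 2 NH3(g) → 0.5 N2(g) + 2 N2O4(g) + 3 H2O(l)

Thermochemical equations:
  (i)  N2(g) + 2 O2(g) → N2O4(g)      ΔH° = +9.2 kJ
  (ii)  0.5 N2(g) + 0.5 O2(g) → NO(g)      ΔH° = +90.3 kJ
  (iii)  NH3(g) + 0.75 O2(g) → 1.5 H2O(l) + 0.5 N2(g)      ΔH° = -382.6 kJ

ΔH° = -1017.7 kJ

(i) × 2: (2)·(+9.2) = +18.4 kJ
(ii) reversed and × 3: (-3)·(+90.3) = -270.9 kJ
(iii) × 2: (2)·(-382.6) = -765.2 kJ
ΔH° = (2)·(+9.2) + (-3)·(+90.3) + (2)·(-382.6) = -1017.7 kJ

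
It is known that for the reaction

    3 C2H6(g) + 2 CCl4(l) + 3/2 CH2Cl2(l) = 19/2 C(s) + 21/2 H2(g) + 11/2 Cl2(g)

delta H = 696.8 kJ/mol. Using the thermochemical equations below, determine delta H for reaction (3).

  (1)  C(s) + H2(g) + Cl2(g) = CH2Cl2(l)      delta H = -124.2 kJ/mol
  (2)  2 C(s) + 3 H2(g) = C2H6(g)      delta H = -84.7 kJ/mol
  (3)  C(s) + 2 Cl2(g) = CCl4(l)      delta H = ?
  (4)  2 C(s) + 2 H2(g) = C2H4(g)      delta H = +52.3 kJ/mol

delta H = -128.2 kJ/mol

(1) reversed and × 3/2 (reverse to put CH2Cl2(l) on the reactant side; ×3/2 to match 3/2 CH2Cl2(l) in the target): (-3/2)·(-124.2) = +186.3 kJ/mol
(2) reversed and × 3 (C2H6(g) must end up as a reactant; ×3 to match 3 C2H6(g) in the target): (-3)·(-84.7) = +254.1 kJ/mol
(3) reversed and × 2 (CCl4(l) must end up as a reactant; scale by 2 for the 2 CCl4(l)): contributes −2·x
(4): not needed (C2H4(g) appears nowhere else).
+696.8 = (+186.3) + (+254.1) − 2·x
x = (+696.8 − (+440.4)) / (-2) = -128.2 kJ/mol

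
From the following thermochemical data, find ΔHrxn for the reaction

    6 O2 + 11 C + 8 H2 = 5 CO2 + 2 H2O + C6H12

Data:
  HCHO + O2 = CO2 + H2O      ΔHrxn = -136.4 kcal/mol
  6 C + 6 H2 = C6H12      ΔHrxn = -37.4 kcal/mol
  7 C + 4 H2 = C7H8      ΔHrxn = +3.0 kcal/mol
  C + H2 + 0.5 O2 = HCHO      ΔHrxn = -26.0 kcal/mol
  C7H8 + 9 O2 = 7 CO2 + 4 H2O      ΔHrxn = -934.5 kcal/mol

equation 1 reversed and × 2: (-2)·(-136.4) = +272.8 kcal/mol
equation 2 as written: -37.4 kcal/mol
equation 3 as written: +3.0 kcal/mol
equation 4 reversed and × 2: (-2)·(-26.0) = +52.0 kcal/mol
equation 5 as written: -934.5 kcal/mol
By Hess's law, ΔHrxn = (+272.8) + (-37.4) + (+3.0) + (+52.0) + (-934.5) = -644.1 kcal/mol

ΔHrxn = -644.1 kcal/mol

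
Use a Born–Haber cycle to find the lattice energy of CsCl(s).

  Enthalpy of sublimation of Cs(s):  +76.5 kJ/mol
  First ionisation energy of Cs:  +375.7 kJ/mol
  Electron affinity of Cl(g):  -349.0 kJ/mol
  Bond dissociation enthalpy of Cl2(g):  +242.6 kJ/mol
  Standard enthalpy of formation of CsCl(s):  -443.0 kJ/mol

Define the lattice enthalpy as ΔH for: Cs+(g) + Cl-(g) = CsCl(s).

ΔHf° = 1·ΔHsub + 1·(ΣIE) + 1/2·D(Cl2) + 1·EA + U
-443.0 = 1·(+76.5) + 1·(+375.7) + 1/2·(+242.6) + 1·(-349.0) + U
U = -443.0 − (+224.5) = -667.5 kJ/mol

U = -667.5 kJ/mol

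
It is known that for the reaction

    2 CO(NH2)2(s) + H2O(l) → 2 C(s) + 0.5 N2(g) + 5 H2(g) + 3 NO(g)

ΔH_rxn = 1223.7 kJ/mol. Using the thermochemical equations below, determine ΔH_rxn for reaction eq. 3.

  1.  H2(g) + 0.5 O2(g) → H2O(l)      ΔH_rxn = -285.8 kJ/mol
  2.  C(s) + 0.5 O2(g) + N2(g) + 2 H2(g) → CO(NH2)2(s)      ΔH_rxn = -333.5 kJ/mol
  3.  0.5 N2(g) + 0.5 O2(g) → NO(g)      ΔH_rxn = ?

ΔH_rxn = 90.3 kJ/mol

eq. 1 reversed (reverse to put H2O(l) on the reactant side): +285.8 kJ/mol
eq. 2 reversed and × 2 (reverse to put CO(NH2)2(s) on the reactant side; ×2 to match 2 CO(NH2)2(s) in the target): (-2)·(-333.5) = +667.0 kJ/mol
eq. 3 × 3 (scale by 3 for the 3 NO(g)): contributes 3·x
+1223.7 = (+285.8) + (+667.0) + 3·x
x = (+1223.7 − (+952.8)) / (3) = 90.3 kJ/mol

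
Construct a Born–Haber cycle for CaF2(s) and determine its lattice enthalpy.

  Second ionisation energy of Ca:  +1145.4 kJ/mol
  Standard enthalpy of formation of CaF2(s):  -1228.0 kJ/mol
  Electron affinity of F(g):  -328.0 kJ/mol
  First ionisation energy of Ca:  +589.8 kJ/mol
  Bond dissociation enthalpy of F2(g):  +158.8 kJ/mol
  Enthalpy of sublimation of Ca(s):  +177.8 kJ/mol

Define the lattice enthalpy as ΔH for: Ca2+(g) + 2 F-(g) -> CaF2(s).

U = -2643.8 kJ/mol

ΔHf° = 1·ΔHsub + 1·(ΣIE) + 1·D(F2) + 2·EA + U
-1228.0 = 1·(+177.8) + 1·(+1735.2) + 1·(+158.8) + 2·(-328.0) + U
U = -1228.0 − (+1415.8) = -2643.8 kJ/mol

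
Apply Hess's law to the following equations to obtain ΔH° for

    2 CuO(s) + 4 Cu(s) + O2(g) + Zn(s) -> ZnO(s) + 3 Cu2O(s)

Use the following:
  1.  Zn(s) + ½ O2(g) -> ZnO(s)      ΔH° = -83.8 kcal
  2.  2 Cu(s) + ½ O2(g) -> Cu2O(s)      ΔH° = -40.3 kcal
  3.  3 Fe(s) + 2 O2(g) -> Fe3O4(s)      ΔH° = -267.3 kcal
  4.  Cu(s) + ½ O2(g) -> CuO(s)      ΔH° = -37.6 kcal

ΔH° = -129.5 kcal

eq. 1 as written: -83.8 kcal
eq. 2 × 3: (3)·(-40.3) = -120.9 kcal
eq. 3: not needed.
eq. 4 reversed and × 2: (-2)·(-37.6) = +75.2 kcal
ΔH° = (-83.8) + (-120.9) + (+75.2) = -129.5 kcal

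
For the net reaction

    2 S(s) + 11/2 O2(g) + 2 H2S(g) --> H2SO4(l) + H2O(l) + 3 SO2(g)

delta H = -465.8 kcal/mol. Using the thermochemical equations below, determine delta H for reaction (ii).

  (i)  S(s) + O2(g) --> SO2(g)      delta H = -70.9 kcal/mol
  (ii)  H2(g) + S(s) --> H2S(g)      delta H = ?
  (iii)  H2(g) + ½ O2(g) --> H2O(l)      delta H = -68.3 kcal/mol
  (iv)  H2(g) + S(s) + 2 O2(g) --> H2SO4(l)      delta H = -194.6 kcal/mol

delta H = -4.9 kcal/mol

(i) × 3: (3)·(-70.9) = -212.7 kcal/mol
(ii) reversed and × 2: contributes −2·x
(iii) as written: -68.3 kcal/mol
(iv) as written: -194.6 kcal/mol
-465.8 = (-212.7) + (-68.3) + (-194.6) − 2·x
x = (-465.8 − (-475.6)) / (-2) = -4.9 kcal/mol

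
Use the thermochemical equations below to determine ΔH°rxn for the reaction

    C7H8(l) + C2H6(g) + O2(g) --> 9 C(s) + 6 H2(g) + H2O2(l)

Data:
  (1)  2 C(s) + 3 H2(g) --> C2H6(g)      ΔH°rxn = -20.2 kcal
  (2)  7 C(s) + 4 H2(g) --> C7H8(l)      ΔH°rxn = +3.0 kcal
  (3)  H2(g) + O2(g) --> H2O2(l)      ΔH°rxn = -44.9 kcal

(1) reversed (reverse to put C2H6(g) on the reactant side): +20.2 kcal
(2) reversed (reverse to put C7H8(l) on the reactant side): -3.0 kcal
(3) as written (H2O2(l) already on the product side): -44.9 kcal
ΔH°rxn = (+20.2) + (-3.0) + (-44.9) = -27.7 kcal

ΔH°rxn = -27.7 kcal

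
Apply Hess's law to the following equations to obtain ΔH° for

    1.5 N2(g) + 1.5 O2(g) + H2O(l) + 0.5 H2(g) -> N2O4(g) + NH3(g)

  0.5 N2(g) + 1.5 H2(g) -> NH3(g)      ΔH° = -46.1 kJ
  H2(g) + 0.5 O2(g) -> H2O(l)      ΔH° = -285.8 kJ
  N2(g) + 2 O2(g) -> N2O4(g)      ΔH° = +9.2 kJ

ΔH° = 248.9 kJ

equation 1 as written: -46.1 kJ
equation 2 reversed: +285.8 kJ
equation 3 as written: +9.2 kJ
ΔH° = (1)·(-46.1) + (-1)·(-285.8) + (1)·(+9.2) = 248.9 kJ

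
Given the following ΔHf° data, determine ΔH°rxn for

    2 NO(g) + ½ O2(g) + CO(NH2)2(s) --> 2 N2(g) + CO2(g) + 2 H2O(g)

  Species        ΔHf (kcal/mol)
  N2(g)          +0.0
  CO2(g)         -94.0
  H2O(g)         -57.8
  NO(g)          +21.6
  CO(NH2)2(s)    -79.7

Products: 2·(+0.0) + 1·(-94.0) + 2·(-57.8) = -209.6
Reactants: 2·(+21.6) + 1/2·(+0.0) + 1·(-79.7) = -36.5
ΔH°rxn = (-209.6) − (-36.5) = -173.1 kcal/mol

ΔH°rxn = -173.1 kcal/mol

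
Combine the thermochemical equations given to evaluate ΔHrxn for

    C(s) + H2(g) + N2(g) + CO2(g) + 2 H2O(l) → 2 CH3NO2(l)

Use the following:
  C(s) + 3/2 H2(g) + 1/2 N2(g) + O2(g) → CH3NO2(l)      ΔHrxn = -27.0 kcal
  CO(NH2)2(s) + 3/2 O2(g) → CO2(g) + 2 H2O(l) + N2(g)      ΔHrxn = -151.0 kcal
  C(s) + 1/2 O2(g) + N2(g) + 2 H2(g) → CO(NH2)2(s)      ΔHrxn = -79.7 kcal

ΔHrxn = 176.7 kcal

equation 1 × 2: (2)·(-27.0) = -54.0 kcal
equation 2 reversed: +151.0 kcal
equation 3 reversed: +79.7 kcal
ΔHrxn = (-54.0) + (+151.0) + (+79.7) = 176.7 kcal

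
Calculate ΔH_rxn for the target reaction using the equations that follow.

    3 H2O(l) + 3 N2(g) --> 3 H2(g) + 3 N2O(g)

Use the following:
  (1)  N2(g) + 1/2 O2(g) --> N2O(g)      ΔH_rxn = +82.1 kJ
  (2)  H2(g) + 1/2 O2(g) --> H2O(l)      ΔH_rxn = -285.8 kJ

(1) × 3 (×3 to match 3 N2O(g) in the target): (3)·(+82.1) = +246.3 kJ
(2) reversed and × 3 (reverse to put H2O(l) on the reactant side; ×3 to match 3 H2O(l) in the target): (-3)·(-285.8) = +857.4 kJ
Since enthalpy is a state function, ΔH_rxn = (3)·(+82.1) + (-3)·(-285.8) = 1103.7 kJ

ΔH_rxn = 1103.7 kJ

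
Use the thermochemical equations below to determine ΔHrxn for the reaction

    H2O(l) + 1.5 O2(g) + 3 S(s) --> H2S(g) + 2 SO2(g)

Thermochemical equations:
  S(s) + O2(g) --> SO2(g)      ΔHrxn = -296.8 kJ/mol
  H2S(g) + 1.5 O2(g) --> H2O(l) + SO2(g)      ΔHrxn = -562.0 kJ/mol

equation 1 × 3 (×3 to match 3 S(s) in the target): (3)·(-296.8) = -890.4 kJ/mol
equation 2 reversed (reverse to put H2S(g) on the product side): +562.0 kJ/mol
ΔHrxn = (3)·(-296.8) + (-1)·(-562.0) = -328.4 kJ/mol

ΔHrxn = -328.4 kJ/mol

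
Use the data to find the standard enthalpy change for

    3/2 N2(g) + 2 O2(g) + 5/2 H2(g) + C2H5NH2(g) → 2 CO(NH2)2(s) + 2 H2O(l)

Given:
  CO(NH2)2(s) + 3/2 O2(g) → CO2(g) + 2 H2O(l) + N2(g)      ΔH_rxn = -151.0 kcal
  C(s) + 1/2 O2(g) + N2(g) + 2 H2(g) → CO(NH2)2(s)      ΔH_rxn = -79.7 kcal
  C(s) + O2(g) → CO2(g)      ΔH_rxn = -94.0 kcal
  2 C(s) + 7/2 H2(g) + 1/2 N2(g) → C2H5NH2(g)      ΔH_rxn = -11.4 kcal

equation 1 as written (H2O(l) already on the product side): -151.0 kcal
equation 2 × 3: (3)·(-79.7) = -239.1 kcal
equation 3 reversed: +94.0 kcal
equation 4 reversed (reverse to put C2H5NH2(g) on the reactant side): +11.4 kcal
ΔH_rxn = (-151.0) + (-239.1) + (+94.0) + (+11.4) = -284.7 kcal

ΔH_rxn = -284.7 kcal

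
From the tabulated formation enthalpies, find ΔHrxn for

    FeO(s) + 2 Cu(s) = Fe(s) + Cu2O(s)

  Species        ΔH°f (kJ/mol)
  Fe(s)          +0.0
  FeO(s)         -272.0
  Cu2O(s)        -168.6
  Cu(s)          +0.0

Products: 1·(+0.0) + 1·(-168.6) = -168.6
Reactants: 1·(-272.0) + 2·(+0.0) = -272.0
ΔHrxn = (-168.6) − (-272.0) = 103.4 kJ/mol

ΔHrxn = 103.4 kJ/mol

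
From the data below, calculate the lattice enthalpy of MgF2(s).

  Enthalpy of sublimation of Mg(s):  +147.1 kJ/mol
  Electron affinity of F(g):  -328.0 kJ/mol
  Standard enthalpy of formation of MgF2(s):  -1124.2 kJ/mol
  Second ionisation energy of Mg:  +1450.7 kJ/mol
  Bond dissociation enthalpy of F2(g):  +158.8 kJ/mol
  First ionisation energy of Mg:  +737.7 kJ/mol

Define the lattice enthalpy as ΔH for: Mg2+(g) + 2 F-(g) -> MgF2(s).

U = -2962.5 kJ/mol

ΔHf° = 1·ΔHsub + 1·(ΣIE) + 1·D(F2) + 2·EA + U
-1124.2 = 1·(+147.1) + 1·(+2188.4) + 1·(+158.8) + 2·(-328.0) + U
U = -1124.2 − (+1838.3) = -2962.5 kJ/mol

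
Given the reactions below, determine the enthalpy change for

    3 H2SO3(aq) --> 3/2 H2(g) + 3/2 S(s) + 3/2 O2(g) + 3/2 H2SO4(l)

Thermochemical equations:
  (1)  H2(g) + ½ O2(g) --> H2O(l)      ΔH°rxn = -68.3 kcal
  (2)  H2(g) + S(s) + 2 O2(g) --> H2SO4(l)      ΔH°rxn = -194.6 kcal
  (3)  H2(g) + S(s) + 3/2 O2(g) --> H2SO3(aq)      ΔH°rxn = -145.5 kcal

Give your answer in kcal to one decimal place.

ΔH°rxn = 144.6 kcal

(1): not needed (H2O(l) appears nowhere else).
(2) × 3/2 (scale by 3/2 for the 3/2 H2SO4(l)): (3/2)·(-194.6) = -291.9 kcal
(3) reversed and × 3 (H2SO3(aq) must end up as a reactant; ×3 to match 3 H2SO3(aq) in the target): (-3)·(-145.5) = +436.5 kcal
Since enthalpy is a state function, ΔH°rxn = (3/2)·(-194.6) + (-3)·(-145.5) = 144.6 kcal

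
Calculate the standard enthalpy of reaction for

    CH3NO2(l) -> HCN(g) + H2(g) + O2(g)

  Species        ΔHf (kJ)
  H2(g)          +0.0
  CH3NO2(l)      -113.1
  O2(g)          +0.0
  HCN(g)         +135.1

ΔH°rxn = 248.2 kJ

Products: 1·(+135.1) + 1·(+0.0) + 1·(+0.0) = +135.1
Reactants: 1·(-113.1) = -113.1
ΔH°rxn = (+135.1) − (-113.1) = 248.2 kJ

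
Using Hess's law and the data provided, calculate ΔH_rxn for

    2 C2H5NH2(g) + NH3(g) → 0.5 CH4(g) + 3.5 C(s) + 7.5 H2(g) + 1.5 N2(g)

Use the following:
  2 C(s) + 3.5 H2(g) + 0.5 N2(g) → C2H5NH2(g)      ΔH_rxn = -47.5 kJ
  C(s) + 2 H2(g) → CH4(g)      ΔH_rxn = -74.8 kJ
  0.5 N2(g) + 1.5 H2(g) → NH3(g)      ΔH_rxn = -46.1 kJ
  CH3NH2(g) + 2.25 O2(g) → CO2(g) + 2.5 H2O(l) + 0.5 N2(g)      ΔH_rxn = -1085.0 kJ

ΔH_rxn = 103.7 kJ

equation 1 reversed and × 2 (reverse to put C2H5NH2(g) on the reactant side; scale by 2 for the 2 C2H5NH2(g)): (-2)·(-47.5) = +95.0 kJ
equation 2 × 1/2 (×1/2 to match 1/2 CH4(g) in the target): (1/2)·(-74.8) = -37.4 kJ
equation 3 reversed (NH3(g) must end up as a reactant): +46.1 kJ
equation 4: not needed (O2(g) appears nowhere else).
Since enthalpy is a state function, ΔH_rxn = (+95.0) + (-37.4) + (+46.1) = 103.7 kJ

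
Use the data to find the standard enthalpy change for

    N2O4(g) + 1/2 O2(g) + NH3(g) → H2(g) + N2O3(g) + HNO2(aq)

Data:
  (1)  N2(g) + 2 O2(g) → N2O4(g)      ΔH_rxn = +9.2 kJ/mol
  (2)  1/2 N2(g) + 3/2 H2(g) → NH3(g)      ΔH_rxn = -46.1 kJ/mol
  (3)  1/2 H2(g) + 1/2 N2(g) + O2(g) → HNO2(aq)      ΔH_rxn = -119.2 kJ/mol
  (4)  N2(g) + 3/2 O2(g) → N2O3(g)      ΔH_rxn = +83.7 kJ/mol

(1) reversed: -9.2 kJ/mol
(2) reversed: +46.1 kJ/mol
(3) as written: -119.2 kJ/mol
(4) as written: +83.7 kJ/mol
Summing the manipulated equations, ΔH_rxn = (-9.2) + (+46.1) + (-119.2) + (+83.7) = 1.4 kJ/mol

ΔH_rxn = 1.4 kJ/mol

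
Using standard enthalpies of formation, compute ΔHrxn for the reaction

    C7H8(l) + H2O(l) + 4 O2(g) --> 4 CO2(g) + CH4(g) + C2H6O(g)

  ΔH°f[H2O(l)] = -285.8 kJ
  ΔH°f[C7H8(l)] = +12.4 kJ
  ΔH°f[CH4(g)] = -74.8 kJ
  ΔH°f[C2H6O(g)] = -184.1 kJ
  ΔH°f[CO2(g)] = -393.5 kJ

Products: 4·(-393.5) + 1·(-74.8) + 1·(-184.1) = -1832.9
Reactants: 1·(+12.4) + 1·(-285.8) + 4·(+0.0) = -273.4
ΔHrxn = (-1832.9) − (-273.4) = -1559.5 kJ

ΔHrxn = -1559.5 kJ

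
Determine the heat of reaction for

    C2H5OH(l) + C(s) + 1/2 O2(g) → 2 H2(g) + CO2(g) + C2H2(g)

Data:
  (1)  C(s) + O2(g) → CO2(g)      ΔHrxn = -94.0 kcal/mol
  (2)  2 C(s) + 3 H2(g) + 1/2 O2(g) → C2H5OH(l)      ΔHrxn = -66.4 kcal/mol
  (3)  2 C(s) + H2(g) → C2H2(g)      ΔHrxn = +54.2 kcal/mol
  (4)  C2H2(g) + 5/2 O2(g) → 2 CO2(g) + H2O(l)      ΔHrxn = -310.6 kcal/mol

(1) as written: -94.0 kcal/mol
(2) reversed: +66.4 kcal/mol
(3) as written: +54.2 kcal/mol
(4): not needed.
Since enthalpy is a state function, ΔHrxn = (1)·(-94.0) + (-1)·(-66.4) + (1)·(+54.2) = 26.6 kcal/mol

ΔHrxn = 26.6 kcal/mol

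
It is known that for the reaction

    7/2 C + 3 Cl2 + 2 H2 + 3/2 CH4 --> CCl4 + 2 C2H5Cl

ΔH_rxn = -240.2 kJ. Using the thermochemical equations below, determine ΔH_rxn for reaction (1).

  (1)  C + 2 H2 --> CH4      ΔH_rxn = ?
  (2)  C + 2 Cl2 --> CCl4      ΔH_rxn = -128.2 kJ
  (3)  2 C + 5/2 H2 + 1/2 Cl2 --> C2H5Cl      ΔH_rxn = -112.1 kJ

(1) reversed and × 3/2: contributes −3/2·x
(2) as written: -128.2 kJ
(3) × 2: (2)·(-112.1) = -224.2 kJ
-240.2 = (-128.2) + (-224.2) − 3/2·x
x = (-240.2 − (-352.4)) / (-3/2) = -74.8 kJ

ΔH_rxn = -74.8 kJ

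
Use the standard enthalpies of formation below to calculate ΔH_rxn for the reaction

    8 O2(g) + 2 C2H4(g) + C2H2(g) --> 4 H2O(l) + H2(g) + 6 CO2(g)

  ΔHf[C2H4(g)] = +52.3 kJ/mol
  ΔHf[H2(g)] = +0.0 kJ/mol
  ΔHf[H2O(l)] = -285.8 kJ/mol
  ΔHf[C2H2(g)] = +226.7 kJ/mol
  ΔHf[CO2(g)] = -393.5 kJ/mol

Products: 4·(-285.8) + 1·(+0.0) + 6·(-393.5) = -3504.2
Reactants: 8·(+0.0) + 2·(+52.3) + 1·(+226.7) = +331.3
ΔH_rxn = (-3504.2) − (+331.3) = -3835.5 kJ/mol

ΔH_rxn = -3835.5 kJ/mol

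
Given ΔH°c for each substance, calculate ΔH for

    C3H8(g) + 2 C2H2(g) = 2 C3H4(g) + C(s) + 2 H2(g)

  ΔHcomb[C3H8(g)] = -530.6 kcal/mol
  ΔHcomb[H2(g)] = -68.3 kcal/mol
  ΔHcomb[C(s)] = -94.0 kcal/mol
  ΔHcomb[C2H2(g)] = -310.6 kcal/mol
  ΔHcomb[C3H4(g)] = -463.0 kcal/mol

With combustion enthalpies, reactants minus products:
= [1·(-530.6) + 2·(-310.6)] − [2·(-463.0) + 1·(-94.0) + 2·(-68.3)]
= 4.8 kcal/mol

ΔH = 4.8 kcal/mol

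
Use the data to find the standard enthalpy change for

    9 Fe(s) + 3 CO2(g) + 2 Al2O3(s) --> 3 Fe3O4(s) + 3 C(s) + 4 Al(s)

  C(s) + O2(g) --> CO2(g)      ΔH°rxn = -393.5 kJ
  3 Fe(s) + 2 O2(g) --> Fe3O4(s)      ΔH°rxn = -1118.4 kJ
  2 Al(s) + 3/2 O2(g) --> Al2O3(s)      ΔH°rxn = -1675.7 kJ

ΔH°rxn = 1176.7 kJ

equation 1 reversed and × 3 (CO2(g) must end up as a reactant; ×3 to match 3 CO2(g) in the target): (-3)·(-393.5) = +1180.5 kJ
equation 2 × 3 (scale by 3 for the 3 Fe3O4(s)): (3)·(-1118.4) = -3355.2 kJ
equation 3 reversed and × 2 (reverse to put Al2O3(s) on the reactant side; scale by 2 for the 2 Al2O3(s)): (-2)·(-1675.7) = +3351.4 kJ
By Hess's law, ΔH°rxn = (-3)·(-393.5) + (3)·(-1118.4) + (-2)·(-1675.7) = 1176.7 kJ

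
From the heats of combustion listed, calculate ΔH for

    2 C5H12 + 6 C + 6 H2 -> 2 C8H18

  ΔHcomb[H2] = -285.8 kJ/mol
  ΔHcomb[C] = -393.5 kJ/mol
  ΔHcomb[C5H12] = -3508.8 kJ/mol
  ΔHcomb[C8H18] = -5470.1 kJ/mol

ΔH = -153.2 kJ/mol

Using ΔH = Σ nΔHc°(reactants) − Σ nΔHc°(products):
= [2·(-3508.8) + 6·(-393.5) + 6·(-285.8)] − [2·(-5470.1)]
= -153.2 kJ/mol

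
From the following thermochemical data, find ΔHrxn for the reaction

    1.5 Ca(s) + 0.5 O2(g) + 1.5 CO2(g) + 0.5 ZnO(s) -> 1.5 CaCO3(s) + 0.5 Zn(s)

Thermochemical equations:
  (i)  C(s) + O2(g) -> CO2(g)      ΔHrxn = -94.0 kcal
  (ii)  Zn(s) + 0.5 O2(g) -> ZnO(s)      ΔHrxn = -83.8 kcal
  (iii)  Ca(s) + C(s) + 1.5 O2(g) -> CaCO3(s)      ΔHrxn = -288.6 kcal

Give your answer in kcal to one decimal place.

ΔHrxn = -250.0 kcal

(i) reversed and × 3/2 (CO2(g) must end up as a reactant; scale by 3/2 for the 3/2 CO2(g)): (-3/2)·(-94.0) = +141.0 kcal
(ii) reversed and × 1/2 (reverse to put ZnO(s) on the reactant side; scale by 1/2 for the 1/2 ZnO(s)): (-1/2)·(-83.8) = +41.9 kcal
(iii) × 3/2 (×3/2 to match 3/2 CaCO3(s) in the target): (3/2)·(-288.6) = -432.9 kcal
By Hess's law, ΔHrxn = (-3/2)·(-94.0) + (-1/2)·(-83.8) + (3/2)·(-288.6) = -250.0 kcal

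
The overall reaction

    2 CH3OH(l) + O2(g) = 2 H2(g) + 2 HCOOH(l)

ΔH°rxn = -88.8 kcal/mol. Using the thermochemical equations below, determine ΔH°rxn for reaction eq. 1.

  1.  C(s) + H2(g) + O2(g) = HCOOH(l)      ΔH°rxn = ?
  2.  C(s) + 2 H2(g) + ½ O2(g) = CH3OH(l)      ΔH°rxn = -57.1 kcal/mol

ΔH°rxn = -101.5 kcal/mol

eq. 1 × 2 (scale by 2 for the 2 HCOOH(l)): contributes 2·x
eq. 2 reversed and × 2 (reverse to put CH3OH(l) on the reactant side; scale by 2 for the 2 CH3OH(l)): (-2)·(-57.1) = +114.2 kcal/mol
-88.8 = (+114.2) + 2·x
x = (-88.8 − (+114.2)) / (2) = -101.5 kcal/mol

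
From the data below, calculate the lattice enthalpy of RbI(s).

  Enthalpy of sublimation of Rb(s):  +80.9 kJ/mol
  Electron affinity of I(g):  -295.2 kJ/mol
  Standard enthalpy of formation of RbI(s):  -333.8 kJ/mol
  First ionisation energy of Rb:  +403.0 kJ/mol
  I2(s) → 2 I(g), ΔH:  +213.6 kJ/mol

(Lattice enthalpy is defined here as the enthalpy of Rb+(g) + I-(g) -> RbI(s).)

U = -629.3 kJ/mol

ΔHf° = 1·ΔHsub + 1·(ΣIE) + 1/2·D(I2) + 1·EA + U
-333.8 = 1·(+80.9) + 1·(+403.0) + 1/2·(+213.6) + 1·(-295.2) + U
U = -333.8 − (+295.5) = -629.3 kJ/mol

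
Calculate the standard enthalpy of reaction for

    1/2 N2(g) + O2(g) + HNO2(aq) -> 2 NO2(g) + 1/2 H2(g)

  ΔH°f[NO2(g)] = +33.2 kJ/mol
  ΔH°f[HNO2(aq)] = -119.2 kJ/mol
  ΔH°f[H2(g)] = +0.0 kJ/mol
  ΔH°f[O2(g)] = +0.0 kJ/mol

ΔH_rxn = 185.6 kJ/mol

Products: 2·(+33.2) + 1/2·(+0.0) = +66.4
Reactants: 1/2·(+0.0) + 1·(+0.0) + 1·(-119.2) = -119.2
ΔH_rxn = (+66.4) − (-119.2) = 185.6 kJ/mol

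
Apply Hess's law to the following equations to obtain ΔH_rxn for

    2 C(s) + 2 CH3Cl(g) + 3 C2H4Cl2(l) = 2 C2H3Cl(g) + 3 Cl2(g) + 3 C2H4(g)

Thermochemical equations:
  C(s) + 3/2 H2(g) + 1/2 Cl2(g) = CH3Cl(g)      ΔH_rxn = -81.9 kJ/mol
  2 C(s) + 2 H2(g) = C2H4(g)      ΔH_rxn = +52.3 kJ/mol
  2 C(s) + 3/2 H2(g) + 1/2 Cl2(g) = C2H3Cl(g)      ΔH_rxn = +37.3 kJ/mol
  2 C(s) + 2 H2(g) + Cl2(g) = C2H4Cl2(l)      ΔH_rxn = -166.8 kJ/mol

equation 1 reversed and × 2: (-2)·(-81.9) = +163.8 kJ/mol
equation 2 × 3: (3)·(+52.3) = +156.9 kJ/mol
equation 3 × 2: (2)·(+37.3) = +74.6 kJ/mol
equation 4 reversed and × 3: (-3)·(-166.8) = +500.4 kJ/mol
Combining the equations, ΔH_rxn = (-2)·(-81.9) + (3)·(+52.3) + (2)·(+37.3) + (-3)·(-166.8) = 895.7 kJ/mol

ΔH_rxn = 895.7 kJ/mol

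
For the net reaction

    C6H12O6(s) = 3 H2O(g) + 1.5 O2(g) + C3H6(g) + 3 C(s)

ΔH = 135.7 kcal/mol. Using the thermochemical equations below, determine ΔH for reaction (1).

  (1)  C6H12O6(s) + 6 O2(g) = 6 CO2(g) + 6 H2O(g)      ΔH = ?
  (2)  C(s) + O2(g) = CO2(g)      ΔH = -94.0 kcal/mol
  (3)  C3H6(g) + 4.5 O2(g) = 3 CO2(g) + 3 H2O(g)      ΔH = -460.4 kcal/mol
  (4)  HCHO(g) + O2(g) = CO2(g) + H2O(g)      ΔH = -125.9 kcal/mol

ΔH = -606.7 kcal/mol

(1) as written: contributes x
(2) reversed and × 3: (-3)·(-94.0) = +282.0 kcal/mol
(3) reversed: +460.4 kcal/mol
(4): not needed.
+135.7 = (+282.0) + (+460.4) + x
x = (+135.7 − (+742.4)) / (1) = -606.7 kcal/mol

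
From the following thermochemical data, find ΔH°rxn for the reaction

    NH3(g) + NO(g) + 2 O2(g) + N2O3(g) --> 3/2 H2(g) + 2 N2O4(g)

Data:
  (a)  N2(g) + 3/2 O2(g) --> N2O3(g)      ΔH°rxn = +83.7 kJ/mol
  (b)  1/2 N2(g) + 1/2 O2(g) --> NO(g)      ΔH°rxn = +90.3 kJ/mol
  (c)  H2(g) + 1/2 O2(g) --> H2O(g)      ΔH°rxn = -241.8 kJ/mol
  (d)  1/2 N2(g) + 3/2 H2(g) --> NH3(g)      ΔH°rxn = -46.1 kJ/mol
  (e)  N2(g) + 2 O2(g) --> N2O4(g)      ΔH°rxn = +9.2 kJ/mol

ΔH°rxn = -109.5 kJ/mol

(a) reversed (reverse to put N2O3(g) on the reactant side): -83.7 kJ/mol
(b) reversed (NO(g) must end up as a reactant): -90.3 kJ/mol
(c): not needed (H2O(g) appears nowhere else).
(d) reversed (reverse to put NH3(g) on the reactant side): +46.1 kJ/mol
(e) × 2 (scale by 2 for the 2 N2O4(g)): (2)·(+9.2) = +18.4 kJ/mol
ΔH°rxn = (-1)·(+83.7) + (-1)·(+90.3) + (-1)·(-46.1) + (2)·(+9.2) = -109.5 kJ/mol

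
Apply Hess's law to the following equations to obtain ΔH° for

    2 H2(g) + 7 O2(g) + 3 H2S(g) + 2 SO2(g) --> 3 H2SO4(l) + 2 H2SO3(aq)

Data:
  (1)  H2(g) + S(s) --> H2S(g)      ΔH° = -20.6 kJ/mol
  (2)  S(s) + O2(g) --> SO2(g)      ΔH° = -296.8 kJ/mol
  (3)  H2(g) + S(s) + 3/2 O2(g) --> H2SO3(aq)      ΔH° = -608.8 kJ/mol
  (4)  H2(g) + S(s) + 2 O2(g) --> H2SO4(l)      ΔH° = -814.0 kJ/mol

ΔH° = -3004.2 kJ/mol

(1) reversed and × 3 (H2S(g) must end up as a reactant; ×3 to match 3 H2S(g) in the target): (-3)·(-20.6) = +61.8 kJ/mol
(2) reversed and × 2 (SO2(g) must end up as a reactant; ×2 to match 2 SO2(g) in the target): (-2)·(-296.8) = +593.6 kJ/mol
(3) × 2 (scale by 2 for the 2 H2SO3(aq)): (2)·(-608.8) = -1217.6 kJ/mol
(4) × 3 (scale by 3 for the 3 H2SO4(l)): (3)·(-814.0) = -2442.0 kJ/mol
Since enthalpy is a state function, ΔH° = (+61.8) + (+593.6) + (-1217.6) + (-2442.0) = -3004.2 kJ/mol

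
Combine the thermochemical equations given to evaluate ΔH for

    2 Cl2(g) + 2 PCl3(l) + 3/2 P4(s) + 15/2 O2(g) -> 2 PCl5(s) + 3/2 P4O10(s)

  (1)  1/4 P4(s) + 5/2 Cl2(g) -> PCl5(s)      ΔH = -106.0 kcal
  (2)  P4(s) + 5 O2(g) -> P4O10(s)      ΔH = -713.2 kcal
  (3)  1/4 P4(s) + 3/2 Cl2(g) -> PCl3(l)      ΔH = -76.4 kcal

ΔH = -1129.0 kcal

(1) × 2: (2)·(-106.0) = -212.0 kcal
(2) × 3/2: (3/2)·(-713.2) = -1069.8 kcal
(3) reversed and × 2: (-2)·(-76.4) = +152.8 kcal
ΔH = (-212.0) + (-1069.8) + (+152.8) = -1129.0 kcal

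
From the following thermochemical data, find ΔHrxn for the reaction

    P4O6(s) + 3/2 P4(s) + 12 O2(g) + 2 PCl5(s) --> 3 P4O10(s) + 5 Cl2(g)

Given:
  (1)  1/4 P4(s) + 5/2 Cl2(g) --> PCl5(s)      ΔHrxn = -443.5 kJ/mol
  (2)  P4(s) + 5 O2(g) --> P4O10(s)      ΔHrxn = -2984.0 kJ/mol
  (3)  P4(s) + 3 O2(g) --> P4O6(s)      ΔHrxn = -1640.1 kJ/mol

ΔHrxn = -6424.9 kJ/mol

(1) reversed and × 2 (PCl5(s) must end up as a reactant; scale by 2 for the 2 PCl5(s)): (-2)·(-443.5) = +887.0 kJ/mol
(2) × 3 (scale by 3 for the 3 P4O10(s)): (3)·(-2984.0) = -8952.0 kJ/mol
(3) reversed (P4O6(s) must end up as a reactant): +1640.1 kJ/mol
ΔHrxn = (-2)·(-443.5) + (3)·(-2984.0) + (-1)·(-1640.1) = -6424.9 kJ/mol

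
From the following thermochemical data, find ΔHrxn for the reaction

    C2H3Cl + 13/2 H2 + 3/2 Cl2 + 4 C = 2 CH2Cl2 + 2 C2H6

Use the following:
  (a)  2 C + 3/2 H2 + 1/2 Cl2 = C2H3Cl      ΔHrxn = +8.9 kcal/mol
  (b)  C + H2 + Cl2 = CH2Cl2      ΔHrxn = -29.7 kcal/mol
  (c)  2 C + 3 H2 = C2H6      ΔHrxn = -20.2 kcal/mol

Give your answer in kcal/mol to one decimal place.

ΔHrxn = -108.7 kcal/mol

(a) reversed: -8.9 kcal/mol
(b) × 2: (2)·(-29.7) = -59.4 kcal/mol
(c) × 2: (2)·(-20.2) = -40.4 kcal/mol
Since enthalpy is a state function, ΔHrxn = (-8.9) + (-59.4) + (-40.4) = -108.7 kcal/mol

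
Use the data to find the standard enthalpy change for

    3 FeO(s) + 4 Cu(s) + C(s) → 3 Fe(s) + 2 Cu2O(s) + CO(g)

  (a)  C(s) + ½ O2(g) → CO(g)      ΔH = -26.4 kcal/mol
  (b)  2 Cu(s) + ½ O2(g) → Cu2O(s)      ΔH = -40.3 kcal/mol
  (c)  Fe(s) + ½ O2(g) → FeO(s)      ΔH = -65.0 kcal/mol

(a) as written: -26.4 kcal/mol
(b) × 2: (2)·(-40.3) = -80.6 kcal/mol
(c) reversed and × 3: (-3)·(-65.0) = +195.0 kcal/mol
Combining the equations, ΔH = (1)·(-26.4) + (2)·(-40.3) + (-3)·(-65.0) = 88.0 kcal/mol

ΔH = 88.0 kcal/mol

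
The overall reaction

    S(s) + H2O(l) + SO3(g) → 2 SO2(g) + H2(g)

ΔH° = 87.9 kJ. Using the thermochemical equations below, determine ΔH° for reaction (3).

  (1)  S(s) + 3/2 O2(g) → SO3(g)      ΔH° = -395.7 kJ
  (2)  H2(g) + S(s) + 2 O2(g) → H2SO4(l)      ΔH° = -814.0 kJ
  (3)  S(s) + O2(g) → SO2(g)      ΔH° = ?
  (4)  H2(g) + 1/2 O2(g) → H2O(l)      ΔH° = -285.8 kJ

(1) reversed (SO3(g) must end up as a reactant): +395.7 kJ
(2): not needed (H2SO4(l) appears nowhere else).
(3) × 2 (×2 to match 2 SO2(g) in the target): contributes 2·x
(4) reversed (H2O(l) must end up as a reactant): +285.8 kJ
+87.9 = (+395.7) + (+285.8) + 2·x
x = (+87.9 − (+681.5)) / (2) = -296.8 kJ

ΔH° = -296.8 kJ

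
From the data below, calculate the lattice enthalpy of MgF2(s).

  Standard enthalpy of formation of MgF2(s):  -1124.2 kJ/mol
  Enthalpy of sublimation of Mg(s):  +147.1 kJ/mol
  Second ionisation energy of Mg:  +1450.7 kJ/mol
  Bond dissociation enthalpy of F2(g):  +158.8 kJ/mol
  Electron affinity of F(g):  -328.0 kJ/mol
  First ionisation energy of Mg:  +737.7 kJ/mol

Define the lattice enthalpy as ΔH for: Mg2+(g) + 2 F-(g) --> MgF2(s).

U = -2962.5 kJ/mol

ΔHf° = 1·ΔHsub + 1·(ΣIE) + 1·D(F2) + 2·EA + U
-1124.2 = 1·(+147.1) + 1·(+2188.4) + 1·(+158.8) + 2·(-328.0) + U
U = -1124.2 − (+1838.3) = -2962.5 kJ/mol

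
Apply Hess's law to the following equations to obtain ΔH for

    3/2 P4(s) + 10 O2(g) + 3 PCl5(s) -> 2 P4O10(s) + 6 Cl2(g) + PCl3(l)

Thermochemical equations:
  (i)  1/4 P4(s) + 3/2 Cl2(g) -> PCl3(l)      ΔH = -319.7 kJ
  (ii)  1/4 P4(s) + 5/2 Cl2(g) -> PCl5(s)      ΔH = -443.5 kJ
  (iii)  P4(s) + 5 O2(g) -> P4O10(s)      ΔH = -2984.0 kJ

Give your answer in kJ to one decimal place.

(i) as written: -319.7 kJ
(ii) reversed and × 3: (-3)·(-443.5) = +1330.5 kJ
(iii) × 2: (2)·(-2984.0) = -5968.0 kJ
ΔH = (-319.7) + (+1330.5) + (-5968.0) = -4957.2 kJ

ΔH = -4957.2 kJ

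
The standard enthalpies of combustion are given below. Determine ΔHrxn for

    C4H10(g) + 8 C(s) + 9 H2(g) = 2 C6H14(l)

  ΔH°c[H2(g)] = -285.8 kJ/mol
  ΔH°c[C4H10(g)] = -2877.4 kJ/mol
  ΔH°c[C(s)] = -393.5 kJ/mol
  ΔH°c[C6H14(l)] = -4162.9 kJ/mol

Using ΔH = Σ nΔHc°(reactants) − Σ nΔHc°(products):
= [1·(-2877.4) + 8·(-393.5) + 9·(-285.8)] − [2·(-4162.9)]
= -271.8 kJ/mol

ΔHrxn = -271.8 kJ/mol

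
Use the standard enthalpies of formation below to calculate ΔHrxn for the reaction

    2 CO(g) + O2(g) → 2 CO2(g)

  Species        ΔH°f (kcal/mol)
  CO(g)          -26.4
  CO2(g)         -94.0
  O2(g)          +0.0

Products: 2·(-94.0) = -188.0
Reactants: 2·(-26.4) + 1·(+0.0) = -52.8
ΔHrxn = (-188.0) − (-52.8) = -135.2 kcal/mol

ΔHrxn = -135.2 kcal/mol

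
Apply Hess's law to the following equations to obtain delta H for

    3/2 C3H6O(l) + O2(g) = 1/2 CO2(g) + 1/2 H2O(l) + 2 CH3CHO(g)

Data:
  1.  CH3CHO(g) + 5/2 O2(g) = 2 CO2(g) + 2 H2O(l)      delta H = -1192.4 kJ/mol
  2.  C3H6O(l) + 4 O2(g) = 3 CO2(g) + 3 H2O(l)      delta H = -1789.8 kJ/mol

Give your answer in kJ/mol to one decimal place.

delta H = -299.9 kJ/mol

eq. 1 reversed and × 2 (reverse to put CH3CHO(g) on the product side; ×2 to match 2 CH3CHO(g) in the target): (-2)·(-1192.4) = +2384.8 kJ/mol
eq. 2 × 3/2 (×3/2 to match 3/2 C3H6O(l) in the target): (3/2)·(-1789.8) = -2684.7 kJ/mol
By Hess's law, delta H = (-2)·(-1192.4) + (3/2)·(-1789.8) = -299.9 kJ/mol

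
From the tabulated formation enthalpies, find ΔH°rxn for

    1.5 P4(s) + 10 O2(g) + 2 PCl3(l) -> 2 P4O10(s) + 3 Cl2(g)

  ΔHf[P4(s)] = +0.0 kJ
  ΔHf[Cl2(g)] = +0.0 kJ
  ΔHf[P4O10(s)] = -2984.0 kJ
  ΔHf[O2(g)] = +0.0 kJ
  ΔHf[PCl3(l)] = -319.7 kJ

Products: 2·(-2984.0) + 3·(+0.0) = -5968.0
Reactants: 3/2·(+0.0) + 10·(+0.0) + 2·(-319.7) = -639.4
ΔH°rxn = (-5968.0) − (-639.4) = -5328.6 kJ

ΔH°rxn = -5328.6 kJ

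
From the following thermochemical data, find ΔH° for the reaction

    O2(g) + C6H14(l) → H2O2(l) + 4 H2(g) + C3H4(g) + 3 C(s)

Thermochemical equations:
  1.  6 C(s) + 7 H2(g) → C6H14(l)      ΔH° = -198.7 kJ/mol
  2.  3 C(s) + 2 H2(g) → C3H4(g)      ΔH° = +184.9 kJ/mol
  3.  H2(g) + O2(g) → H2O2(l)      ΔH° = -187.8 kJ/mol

eq. 1 reversed: +198.7 kJ/mol
eq. 2 as written: +184.9 kJ/mol
eq. 3 as written: -187.8 kJ/mol
ΔH° = (+198.7) + (+184.9) + (-187.8) = 195.8 kJ/mol

ΔH° = 195.8 kJ/mol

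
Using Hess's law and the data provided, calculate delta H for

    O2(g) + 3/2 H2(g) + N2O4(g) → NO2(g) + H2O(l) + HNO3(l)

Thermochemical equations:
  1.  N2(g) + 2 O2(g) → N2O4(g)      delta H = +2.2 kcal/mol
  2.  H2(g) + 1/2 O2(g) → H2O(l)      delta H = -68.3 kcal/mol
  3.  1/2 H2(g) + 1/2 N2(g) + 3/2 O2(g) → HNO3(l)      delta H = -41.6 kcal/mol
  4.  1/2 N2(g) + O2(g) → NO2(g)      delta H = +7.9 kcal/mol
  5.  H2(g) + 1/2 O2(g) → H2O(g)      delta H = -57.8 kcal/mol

eq. 1 reversed (reverse to put N2O4(g) on the reactant side): -2.2 kcal/mol
eq. 2 as written (H2O(l) already on the product side): -68.3 kcal/mol
eq. 3 as written (HNO3(l) already on the product side): -41.6 kcal/mol
eq. 4 as written (NO2(g) already on the product side): +7.9 kcal/mol
eq. 5: not needed (H2O(g) appears nowhere else).
delta H = (-2.2) + (-68.3) + (-41.6) + (+7.9) = -104.2 kcal/mol

delta H = -104.2 kcal/mol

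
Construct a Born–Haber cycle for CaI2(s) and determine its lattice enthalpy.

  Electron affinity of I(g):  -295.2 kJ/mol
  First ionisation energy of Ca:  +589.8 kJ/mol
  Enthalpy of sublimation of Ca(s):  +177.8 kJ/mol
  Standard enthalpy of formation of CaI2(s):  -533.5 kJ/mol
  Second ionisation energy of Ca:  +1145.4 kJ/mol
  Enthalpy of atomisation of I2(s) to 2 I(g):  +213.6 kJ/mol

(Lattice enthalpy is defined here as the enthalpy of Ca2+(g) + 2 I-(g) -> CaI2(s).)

ΔHf° = 1·ΔHsub + 1·(ΣIE) + 1·D(I2) + 2·EA + U
-533.5 = 1·(+177.8) + 1·(+1735.2) + 1·(+213.6) + 2·(-295.2) + U
U = -533.5 − (+1536.2) = -2069.7 kJ/mol

U = -2069.7 kJ/mol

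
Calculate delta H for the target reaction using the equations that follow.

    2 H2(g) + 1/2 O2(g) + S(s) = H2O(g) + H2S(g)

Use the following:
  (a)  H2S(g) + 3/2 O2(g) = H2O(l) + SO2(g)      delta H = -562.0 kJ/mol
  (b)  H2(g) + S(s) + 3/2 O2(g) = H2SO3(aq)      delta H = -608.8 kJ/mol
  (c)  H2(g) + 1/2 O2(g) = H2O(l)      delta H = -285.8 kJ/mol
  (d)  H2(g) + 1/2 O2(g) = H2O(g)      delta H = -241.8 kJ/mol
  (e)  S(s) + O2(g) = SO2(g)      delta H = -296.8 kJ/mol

delta H = -262.4 kJ/mol

(a) reversed (reverse to put H2S(g) on the product side): +562.0 kJ/mol
(b): not needed (H2SO3(aq) appears nowhere else).
(c) as written: -285.8 kJ/mol
(d) as written (H2O(g) already on the product side): -241.8 kJ/mol
(e) as written: -296.8 kJ/mol
Summing the manipulated equations, delta H = (-1)·(-562.0) + (1)·(-285.8) + (1)·(-241.8) + (1)·(-296.8) = -262.4 kJ/mol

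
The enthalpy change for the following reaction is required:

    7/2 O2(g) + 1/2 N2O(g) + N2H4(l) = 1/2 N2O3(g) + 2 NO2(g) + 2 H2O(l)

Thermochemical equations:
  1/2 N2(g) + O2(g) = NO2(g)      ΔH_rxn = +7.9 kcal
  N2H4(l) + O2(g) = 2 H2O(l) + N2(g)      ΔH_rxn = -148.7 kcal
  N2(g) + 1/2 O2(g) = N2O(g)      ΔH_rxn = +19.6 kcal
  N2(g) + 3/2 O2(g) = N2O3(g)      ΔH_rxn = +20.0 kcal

ΔH_rxn = -132.7 kcal

equation 1 × 2: (2)·(+7.9) = +15.8 kcal
equation 2 as written: -148.7 kcal
equation 3 reversed and × 1/2: (-1/2)·(+19.6) = -9.8 kcal
equation 4 × 1/2: (1/2)·(+20.0) = +10.0 kcal
Combining the equations, ΔH_rxn = (+15.8) + (-148.7) + (-9.8) + (+10.0) = -132.7 kcal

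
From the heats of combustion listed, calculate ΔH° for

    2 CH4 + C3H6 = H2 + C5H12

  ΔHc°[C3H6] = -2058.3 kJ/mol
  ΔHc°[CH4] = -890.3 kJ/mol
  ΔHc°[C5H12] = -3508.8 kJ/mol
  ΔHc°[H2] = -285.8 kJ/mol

With combustion enthalpies, reactants minus products:
= [2·(-890.3) + 1·(-2058.3)] − [1·(-285.8) + 1·(-3508.8)]
= -44.3 kJ/mol

ΔH° = -44.3 kJ/mol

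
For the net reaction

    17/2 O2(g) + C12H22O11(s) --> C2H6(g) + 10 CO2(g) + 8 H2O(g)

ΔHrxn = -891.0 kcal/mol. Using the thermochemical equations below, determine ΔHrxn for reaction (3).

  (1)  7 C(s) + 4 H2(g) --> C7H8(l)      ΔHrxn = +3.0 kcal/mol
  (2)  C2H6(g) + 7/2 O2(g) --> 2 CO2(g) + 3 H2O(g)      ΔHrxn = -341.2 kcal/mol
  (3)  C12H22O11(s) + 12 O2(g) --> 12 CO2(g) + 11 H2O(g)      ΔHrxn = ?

ΔHrxn = -1232.2 kcal/mol

(1): not needed.
(2) reversed: +341.2 kcal/mol
(3) as written: contributes x
-891.0 = (+341.2) + x
x = (-891.0 − (+341.2)) / (1) = -1232.2 kcal/mol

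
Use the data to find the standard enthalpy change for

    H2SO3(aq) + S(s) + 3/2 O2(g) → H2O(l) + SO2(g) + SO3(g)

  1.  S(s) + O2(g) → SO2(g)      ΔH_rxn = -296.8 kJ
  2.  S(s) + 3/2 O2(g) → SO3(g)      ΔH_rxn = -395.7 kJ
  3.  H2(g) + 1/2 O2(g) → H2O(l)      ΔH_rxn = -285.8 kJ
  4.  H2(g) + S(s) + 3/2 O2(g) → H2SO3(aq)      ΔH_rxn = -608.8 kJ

ΔH_rxn = -369.5 kJ

eq. 1 as written: -296.8 kJ
eq. 2 as written: -395.7 kJ
eq. 3 as written: -285.8 kJ
eq. 4 reversed: +608.8 kJ
ΔH_rxn = (1)·(-296.8) + (1)·(-395.7) + (1)·(-285.8) + (-1)·(-608.8) = -369.5 kJ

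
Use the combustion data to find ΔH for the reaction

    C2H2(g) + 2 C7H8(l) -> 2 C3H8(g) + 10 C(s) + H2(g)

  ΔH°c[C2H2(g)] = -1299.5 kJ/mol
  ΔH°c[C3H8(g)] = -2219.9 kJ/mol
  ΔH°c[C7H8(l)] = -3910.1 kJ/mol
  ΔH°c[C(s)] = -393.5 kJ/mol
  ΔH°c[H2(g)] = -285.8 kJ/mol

ΔH = -459.1 kJ/mol

Using ΔH = Σ nΔHc°(reactants) − Σ nΔHc°(products):
= [1·(-1299.5) + 2·(-3910.1)] − [2·(-2219.9) + 10·(-393.5) + 1·(-285.8)]
= -459.1 kJ/mol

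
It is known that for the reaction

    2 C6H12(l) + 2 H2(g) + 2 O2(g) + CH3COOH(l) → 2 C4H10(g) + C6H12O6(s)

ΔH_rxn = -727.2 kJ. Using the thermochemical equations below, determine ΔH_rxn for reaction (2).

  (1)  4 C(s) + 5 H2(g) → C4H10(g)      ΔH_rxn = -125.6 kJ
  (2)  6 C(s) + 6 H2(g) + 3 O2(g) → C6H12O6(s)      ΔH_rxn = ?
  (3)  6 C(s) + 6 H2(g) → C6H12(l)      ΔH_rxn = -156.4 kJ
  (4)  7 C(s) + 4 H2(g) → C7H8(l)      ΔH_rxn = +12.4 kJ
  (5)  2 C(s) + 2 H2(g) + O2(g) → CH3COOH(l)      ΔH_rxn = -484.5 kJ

ΔH_rxn = -1273.3 kJ

(1) × 2 (scale by 2 for the 2 C4H10(g)): (2)·(-125.6) = -251.2 kJ
(2) as written (C6H12O6(s) already on the product side): contributes x
(3) reversed and × 2 (reverse to put C6H12(l) on the reactant side; scale by 2 for the 2 C6H12(l)): (-2)·(-156.4) = +312.8 kJ
(4): not needed (C7H8(l) appears nowhere else).
(5) reversed (CH3COOH(l) must end up as a reactant): +484.5 kJ
-727.2 = (-251.2) + (+312.8) + (+484.5) + x
x = (-727.2 − (+546.1)) / (1) = -1273.3 kJ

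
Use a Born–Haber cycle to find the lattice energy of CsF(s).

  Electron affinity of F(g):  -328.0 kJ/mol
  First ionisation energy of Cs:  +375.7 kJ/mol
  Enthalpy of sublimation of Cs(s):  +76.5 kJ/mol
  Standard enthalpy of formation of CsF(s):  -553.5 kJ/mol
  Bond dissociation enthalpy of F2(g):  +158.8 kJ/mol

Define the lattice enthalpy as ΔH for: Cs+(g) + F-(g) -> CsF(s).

U = -757.1 kJ/mol

ΔHf° = 1·ΔHsub + 1·(ΣIE) + 1/2·D(F2) + 1·EA + U
-553.5 = 1·(+76.5) + 1·(+375.7) + 1/2·(+158.8) + 1·(-328.0) + U
U = -553.5 − (+203.6) = -757.1 kJ/mol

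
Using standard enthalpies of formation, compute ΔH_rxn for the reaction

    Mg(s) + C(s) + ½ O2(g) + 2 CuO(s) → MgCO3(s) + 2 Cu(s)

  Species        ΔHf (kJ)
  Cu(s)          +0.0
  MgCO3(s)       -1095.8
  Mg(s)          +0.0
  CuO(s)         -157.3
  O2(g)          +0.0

ΔH_rxn = -781.2 kJ

Products: 1·(-1095.8) + 2·(+0.0) = -1095.8
Reactants: 1·(+0.0) + 1·(+0.0) + 1/2·(+0.0) + 2·(-157.3) = -314.6
ΔH_rxn = (-1095.8) − (-314.6) = -781.2 kJ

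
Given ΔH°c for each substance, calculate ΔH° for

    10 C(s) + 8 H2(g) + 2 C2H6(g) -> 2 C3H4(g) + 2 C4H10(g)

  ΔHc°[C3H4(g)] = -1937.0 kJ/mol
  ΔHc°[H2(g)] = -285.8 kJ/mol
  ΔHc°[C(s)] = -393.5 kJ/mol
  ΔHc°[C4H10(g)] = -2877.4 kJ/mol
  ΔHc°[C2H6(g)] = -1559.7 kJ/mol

With combustion enthalpies, reactants minus products:
= [10·(-393.5) + 8·(-285.8) + 2·(-1559.7)] − [2·(-1937.0) + 2·(-2877.4)]
= 288.0 kJ/mol

ΔH° = 288.0 kJ/mol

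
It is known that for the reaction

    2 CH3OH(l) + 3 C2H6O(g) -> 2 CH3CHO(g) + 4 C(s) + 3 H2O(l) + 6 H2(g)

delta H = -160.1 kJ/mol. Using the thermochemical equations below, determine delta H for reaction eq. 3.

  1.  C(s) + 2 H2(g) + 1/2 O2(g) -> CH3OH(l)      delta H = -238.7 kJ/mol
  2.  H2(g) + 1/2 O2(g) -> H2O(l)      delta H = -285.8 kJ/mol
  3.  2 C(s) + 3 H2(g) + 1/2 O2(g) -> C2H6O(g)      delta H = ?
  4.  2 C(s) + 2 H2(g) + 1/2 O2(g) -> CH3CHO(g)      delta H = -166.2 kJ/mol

delta H = -184.1 kJ/mol

eq. 1 reversed and × 2: (-2)·(-238.7) = +477.4 kJ/mol
eq. 2 × 3: (3)·(-285.8) = -857.4 kJ/mol
eq. 3 reversed and × 3: contributes −3·x
eq. 4 × 2: (2)·(-166.2) = -332.4 kJ/mol
-160.1 = (+477.4) + (-857.4) + (-332.4) − 3·x
x = (-160.1 − (-712.4)) / (-3) = -184.1 kJ/mol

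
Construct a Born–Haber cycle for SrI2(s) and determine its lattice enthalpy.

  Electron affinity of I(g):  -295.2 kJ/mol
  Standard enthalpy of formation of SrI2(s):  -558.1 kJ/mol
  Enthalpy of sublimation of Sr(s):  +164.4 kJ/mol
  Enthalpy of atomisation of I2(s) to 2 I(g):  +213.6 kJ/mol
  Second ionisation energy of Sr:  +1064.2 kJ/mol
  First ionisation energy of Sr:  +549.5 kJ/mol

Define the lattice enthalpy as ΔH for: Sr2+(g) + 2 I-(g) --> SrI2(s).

ΔHf° = 1·ΔHsub + 1·(ΣIE) + 1·D(I2) + 2·EA + U
-558.1 = 1·(+164.4) + 1·(+1613.7) + 1·(+213.6) + 2·(-295.2) + U
U = -558.1 − (+1401.3) = -1959.4 kJ/mol

U = -1959.4 kJ/mol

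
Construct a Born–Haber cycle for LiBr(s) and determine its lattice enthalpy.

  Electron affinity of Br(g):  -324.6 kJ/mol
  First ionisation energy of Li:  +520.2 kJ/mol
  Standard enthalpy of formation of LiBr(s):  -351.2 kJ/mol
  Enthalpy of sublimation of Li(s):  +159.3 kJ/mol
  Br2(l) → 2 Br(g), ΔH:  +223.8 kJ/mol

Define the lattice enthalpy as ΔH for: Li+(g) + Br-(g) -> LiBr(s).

ΔHf° = 1·ΔHsub + 1·(ΣIE) + 1/2·D(Br2) + 1·EA + U
-351.2 = 1·(+159.3) + 1·(+520.2) + 1/2·(+223.8) + 1·(-324.6) + U
U = -351.2 − (+466.8) = -818.0 kJ/mol

U = -818.0 kJ/mol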